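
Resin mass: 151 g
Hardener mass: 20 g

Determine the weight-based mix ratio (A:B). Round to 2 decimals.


Ratio = 151 / 20 = 7.55

7.55


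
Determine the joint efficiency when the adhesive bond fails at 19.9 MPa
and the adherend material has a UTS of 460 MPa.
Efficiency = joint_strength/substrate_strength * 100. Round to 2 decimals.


Joint efficiency = 19.9 / 460 * 100
= 4.33%

4.33


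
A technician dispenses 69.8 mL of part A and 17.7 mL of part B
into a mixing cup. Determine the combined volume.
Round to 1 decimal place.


Combined volume = 69.8 + 17.7
= 87.5 mL

87.5


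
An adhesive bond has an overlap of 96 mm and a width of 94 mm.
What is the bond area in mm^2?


Bond area = overlap * width
= 96 * 94
= 9024 mm^2

9024


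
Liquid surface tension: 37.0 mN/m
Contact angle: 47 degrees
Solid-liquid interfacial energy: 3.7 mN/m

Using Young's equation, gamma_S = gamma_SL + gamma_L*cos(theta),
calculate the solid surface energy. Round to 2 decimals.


gamma_S = 3.7 + 37.0 * cos(47)
= 28.93 mN/m

28.93


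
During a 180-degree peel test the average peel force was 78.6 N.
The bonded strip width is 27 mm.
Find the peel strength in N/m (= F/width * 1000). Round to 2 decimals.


Peel strength = F/width * 1000
= 78.6 / 27 * 1000
= 2911.11 N/m

2911.11


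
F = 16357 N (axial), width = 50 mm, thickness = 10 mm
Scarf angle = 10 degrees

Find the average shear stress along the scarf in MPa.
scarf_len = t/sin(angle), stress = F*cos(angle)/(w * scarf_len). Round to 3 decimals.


scarf_len = 10/sin(10 deg) = 57.5877
cos(10 deg) = 0.984808
stress = 16357*0.984808/(50*57.5877) = 5.594 MPa

5.594


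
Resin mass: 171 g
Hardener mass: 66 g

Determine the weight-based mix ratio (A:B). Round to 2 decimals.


Ratio = 171 / 66 = 2.59

2.59


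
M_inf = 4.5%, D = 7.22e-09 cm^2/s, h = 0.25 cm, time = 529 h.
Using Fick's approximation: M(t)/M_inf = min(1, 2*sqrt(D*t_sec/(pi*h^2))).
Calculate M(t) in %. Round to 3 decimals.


t = 1904400 s
ratio = min(1, 2*sqrt(7.22e-09*1904400/(pi*0.0625)))
= 0.529252
M(t) = 4.5 * 0.529252 = 2.382%

2.382


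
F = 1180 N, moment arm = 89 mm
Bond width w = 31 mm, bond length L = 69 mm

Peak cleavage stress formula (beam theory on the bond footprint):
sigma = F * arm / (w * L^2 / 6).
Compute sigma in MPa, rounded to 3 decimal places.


sigma = (1180 * 89) / (31 * 4761 / 6)
= 105020 * 6 / 147591
= 630120 / 147591
= 4.269 MPa

4.269


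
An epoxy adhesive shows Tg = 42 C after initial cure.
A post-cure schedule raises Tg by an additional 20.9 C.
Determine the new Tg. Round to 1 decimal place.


New Tg = 42 + 20.9
= 62.9 C

62.9


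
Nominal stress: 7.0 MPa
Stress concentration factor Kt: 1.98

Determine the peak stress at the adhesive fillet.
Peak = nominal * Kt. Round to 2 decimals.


Peak stress = 7.0 * 1.98
= 13.86 MPa

13.86


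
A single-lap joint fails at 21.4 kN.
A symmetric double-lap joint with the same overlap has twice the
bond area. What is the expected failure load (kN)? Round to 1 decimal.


Double-lap load = 2 * 21.4 = 42.8 kN

42.8


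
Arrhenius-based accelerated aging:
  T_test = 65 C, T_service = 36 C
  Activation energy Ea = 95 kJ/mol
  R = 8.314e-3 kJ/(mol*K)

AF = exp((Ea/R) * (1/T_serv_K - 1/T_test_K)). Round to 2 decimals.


T_test_K = 338.15, T_serv_K = 309.15
AF = exp((95/8.314e-3) * (1/309.15 - 1/338.15))
= 23.80

23.80


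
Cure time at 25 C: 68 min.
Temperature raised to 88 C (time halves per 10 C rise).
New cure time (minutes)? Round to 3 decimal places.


Acceleration factor = 2^(63/10) = 78.7932
New time = 68 / 78.7932 = 0.863 min

0.863


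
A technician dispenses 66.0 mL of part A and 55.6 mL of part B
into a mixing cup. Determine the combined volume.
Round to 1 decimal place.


Combined volume = 66.0 + 55.6
= 121.6 mL

121.6


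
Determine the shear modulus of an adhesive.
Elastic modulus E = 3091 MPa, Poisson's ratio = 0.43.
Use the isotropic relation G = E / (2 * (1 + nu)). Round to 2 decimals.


G = 3091 / (2*(1+0.43)) = 3091 / 2.86
= 1080.77 MPa

1080.77


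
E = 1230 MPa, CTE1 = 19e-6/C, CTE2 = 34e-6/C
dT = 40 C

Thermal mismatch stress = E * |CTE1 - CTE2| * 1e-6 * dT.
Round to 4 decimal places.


= 1230 * 15e-6 * 40
= 0.7380 MPa

0.7380


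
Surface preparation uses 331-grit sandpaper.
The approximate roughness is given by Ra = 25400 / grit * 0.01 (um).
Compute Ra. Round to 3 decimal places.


Ra = 25400 / 331 * 0.01
= 254 / 331
= 0.767 um

0.767


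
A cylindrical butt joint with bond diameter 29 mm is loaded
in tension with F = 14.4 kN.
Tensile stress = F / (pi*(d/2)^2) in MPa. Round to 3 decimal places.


Area = pi * (29/2)^2 = 660.5199 mm^2
Stress = 14.4*1000 / 660.5199
= 21.801 MPa

21.801


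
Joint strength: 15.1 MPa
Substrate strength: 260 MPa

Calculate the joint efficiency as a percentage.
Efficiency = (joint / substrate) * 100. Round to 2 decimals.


Efficiency = (15.1 / 260) * 100 = 5.81%

5.81


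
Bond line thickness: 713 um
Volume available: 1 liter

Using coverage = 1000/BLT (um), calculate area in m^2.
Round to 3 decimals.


1 L = 1e6 mm^3, thickness = 713 um = 0.713 mm
Area = 1e6 / 0.713 mm^2 = (1e6 / 0.713) / 1e6 m^2 = 1000 / 713 m^2
= 1.403 m^2

1.403


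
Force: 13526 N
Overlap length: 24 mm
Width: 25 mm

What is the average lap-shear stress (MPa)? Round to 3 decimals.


Average shear stress = F / (overlap * width)
= 13526 / (24 * 25)
= 22.543 MPa

22.543


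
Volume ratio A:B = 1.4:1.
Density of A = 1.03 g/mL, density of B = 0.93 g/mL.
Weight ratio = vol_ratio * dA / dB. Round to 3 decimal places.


Wt ratio = 1.4 * 1.03 / 0.93
= 1.551

1.551


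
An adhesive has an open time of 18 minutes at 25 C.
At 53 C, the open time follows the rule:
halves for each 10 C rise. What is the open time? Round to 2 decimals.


Factor = 2^((53-25)/10) = 6.9644
Open time = 18 / 6.9644 = 2.58 min

2.58


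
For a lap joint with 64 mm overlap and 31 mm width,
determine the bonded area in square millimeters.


Area = 64 * 31 = 1984 mm^2

1984


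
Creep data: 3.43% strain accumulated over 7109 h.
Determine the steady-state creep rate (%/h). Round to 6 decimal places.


Rate = 3.43 / 7109 = 0.000482 %/h

0.000482


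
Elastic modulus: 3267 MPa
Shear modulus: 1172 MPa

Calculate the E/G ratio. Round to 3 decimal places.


E / G = 3267 / 1172 = 2.788

2.788


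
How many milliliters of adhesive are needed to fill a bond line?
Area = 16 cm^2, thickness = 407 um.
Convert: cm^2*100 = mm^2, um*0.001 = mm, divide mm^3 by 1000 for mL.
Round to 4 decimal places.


= (16 * 100) * (407 * 0.001) / 1000
= 0.6512 mL

0.6512


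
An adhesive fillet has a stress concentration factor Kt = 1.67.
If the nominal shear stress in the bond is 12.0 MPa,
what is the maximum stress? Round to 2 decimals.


Max stress = 12.0 * 1.67 = 20.04 MPa

20.04


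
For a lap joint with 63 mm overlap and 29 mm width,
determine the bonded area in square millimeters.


Area = 63 * 29 = 1827 mm^2

1827


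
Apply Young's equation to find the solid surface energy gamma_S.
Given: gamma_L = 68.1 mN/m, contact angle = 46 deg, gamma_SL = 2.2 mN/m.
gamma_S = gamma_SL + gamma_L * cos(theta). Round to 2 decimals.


theta_rad = 46 * pi/180 = 0.802851
gamma_S = 2.2 + 68.1 * cos(0.802851)
= 49.51 mN/m

49.51


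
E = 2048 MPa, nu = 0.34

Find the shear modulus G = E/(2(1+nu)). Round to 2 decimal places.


G = 2048 / (2 * 1.34)
= 764.18 MPa

764.18


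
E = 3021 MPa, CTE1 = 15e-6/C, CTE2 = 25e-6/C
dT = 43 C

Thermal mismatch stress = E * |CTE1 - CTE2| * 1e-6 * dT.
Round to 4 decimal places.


= 3021 * 10e-6 * 43
= 1.2990 MPa

1.2990


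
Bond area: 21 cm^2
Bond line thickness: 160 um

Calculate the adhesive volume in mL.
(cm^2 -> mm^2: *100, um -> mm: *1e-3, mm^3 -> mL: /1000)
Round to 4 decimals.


V = 21*100 * 160*1e-3 / 1000
= 0.3360 mL

0.3360


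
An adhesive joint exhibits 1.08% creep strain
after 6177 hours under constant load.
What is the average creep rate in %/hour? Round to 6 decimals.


Creep rate = strain / time
= 1.08 / 6177
= 0.000175 %/h

0.000175


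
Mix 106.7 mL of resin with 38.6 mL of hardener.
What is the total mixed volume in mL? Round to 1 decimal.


Total = 106.7 + 38.6 = 145.3 mL

145.3


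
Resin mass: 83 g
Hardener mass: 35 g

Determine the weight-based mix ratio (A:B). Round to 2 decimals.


Ratio = 83 / 35 = 2.37

2.37


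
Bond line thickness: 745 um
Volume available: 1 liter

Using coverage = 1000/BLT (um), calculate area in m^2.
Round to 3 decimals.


1 L = 1e6 mm^3, thickness = 745 um = 0.745 mm
Area = 1e6 / 0.745 mm^2 = (1e6 / 0.745) / 1e6 m^2 = 1000 / 745 m^2
= 1.342 m^2

1.342


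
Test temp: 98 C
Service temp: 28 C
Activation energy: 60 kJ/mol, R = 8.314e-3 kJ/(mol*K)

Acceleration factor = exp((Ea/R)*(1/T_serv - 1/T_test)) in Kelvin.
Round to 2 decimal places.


AF = exp((60/0.008314)*(1/301.15 - 1/371.15))
= 91.81

91.81


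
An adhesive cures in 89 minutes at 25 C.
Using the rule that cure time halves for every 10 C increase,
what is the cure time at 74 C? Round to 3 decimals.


Factor = 2^((74 - 25) / 10) = 29.8571
Cure time = 89 / 29.8571
= 2.981 minutes

2.981


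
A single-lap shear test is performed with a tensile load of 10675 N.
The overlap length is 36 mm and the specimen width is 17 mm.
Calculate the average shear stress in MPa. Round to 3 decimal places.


Shear stress = F / (overlap * width)
= 10675 / (36 * 17)
= 10675 / 612
= 17.443 MPa

17.443


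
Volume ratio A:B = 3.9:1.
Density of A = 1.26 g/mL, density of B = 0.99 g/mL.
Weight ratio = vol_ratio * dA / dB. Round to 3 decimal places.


Wt ratio = 3.9 * 1.26 / 0.99
= 4.964

4.964


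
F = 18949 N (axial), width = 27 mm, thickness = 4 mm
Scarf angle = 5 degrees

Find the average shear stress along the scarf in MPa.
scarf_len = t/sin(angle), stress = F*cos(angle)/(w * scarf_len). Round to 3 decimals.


scarf_len = 4/sin(5 deg) = 45.8949
cos(5 deg) = 0.996195
stress = 18949*0.996195/(27*45.8949) = 15.234 MPa

15.234


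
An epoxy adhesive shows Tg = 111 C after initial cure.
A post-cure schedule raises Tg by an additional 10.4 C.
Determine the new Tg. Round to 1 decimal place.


New Tg = 111 + 10.4
= 121.4 C

121.4


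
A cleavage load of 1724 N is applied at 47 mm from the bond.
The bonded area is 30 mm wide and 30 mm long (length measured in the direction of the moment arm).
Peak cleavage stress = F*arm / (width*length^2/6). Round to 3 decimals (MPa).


Moment = 1724 * 47 = 81028 N*mm
Section modulus = 30 * 900 / 6 = 27000 / 6 mm^3
Stress = 81028 / (27000 / 6) = 486168 / 27000
= 18.006 MPa

18.006


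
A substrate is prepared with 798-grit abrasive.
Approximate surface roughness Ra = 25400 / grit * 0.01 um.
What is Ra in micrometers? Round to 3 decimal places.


Ra = 25400 / 798 * 0.01 = 0.318 um

0.318


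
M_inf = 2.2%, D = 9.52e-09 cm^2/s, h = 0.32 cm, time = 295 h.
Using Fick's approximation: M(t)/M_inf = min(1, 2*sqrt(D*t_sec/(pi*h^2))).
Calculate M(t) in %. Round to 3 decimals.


t = 1062000 s
ratio = min(1, 2*sqrt(9.52e-09*1062000/(pi*0.1024)))
= 0.354557
M(t) = 2.2 * 0.354557 = 0.780%

0.780


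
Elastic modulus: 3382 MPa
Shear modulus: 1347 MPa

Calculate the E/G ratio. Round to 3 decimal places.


E / G = 3382 / 1347 = 2.511

2.511


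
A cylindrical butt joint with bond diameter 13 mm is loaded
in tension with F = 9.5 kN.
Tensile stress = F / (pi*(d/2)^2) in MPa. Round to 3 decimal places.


Area = pi * (13/2)^2 = 132.7323 mm^2
Stress = 9.5*1000 / 132.7323
= 71.573 MPa

71.573


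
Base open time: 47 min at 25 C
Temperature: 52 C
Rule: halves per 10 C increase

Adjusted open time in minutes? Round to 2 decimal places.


Acceleration = 2^((52-25)/10) = 6.4980
Open time = 47 / 6.4980 = 7.23 min

7.23


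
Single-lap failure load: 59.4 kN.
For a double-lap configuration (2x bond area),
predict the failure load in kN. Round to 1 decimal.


Failure load = 59.4 * 2 = 118.8 kN

118.8


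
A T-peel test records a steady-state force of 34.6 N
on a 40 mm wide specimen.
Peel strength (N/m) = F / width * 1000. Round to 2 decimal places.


Peel strength = 34.6 / 40 * 1000
= 865.00 N/m

865.00


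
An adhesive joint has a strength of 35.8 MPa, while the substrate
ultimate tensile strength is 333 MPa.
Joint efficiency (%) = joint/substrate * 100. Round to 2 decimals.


Efficiency = 35.8 / 333 * 100
= 10.75%

10.75


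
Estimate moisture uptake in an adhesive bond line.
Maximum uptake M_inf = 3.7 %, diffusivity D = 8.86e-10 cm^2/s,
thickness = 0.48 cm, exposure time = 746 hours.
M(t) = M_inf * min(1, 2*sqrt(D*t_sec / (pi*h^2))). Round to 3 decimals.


Convert time: 746 h = 2685600 s
ratio = min(1, 2*sqrt(8.86e-10*2685600/(pi*0.48^2)))
= 0.114670
M(t) = 3.7 * 0.114670 = 0.424%

0.424


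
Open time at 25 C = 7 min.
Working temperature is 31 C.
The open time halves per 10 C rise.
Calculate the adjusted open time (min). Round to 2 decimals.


factor = 2^((31 - 25) / 10) = 1.5157
ot = 7 / 1.5157 = 4.62 min

4.62


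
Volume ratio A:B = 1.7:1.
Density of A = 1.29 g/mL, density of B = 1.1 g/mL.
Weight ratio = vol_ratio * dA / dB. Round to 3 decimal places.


Wt ratio = 1.7 * 1.29 / 1.1
= 1.994

1.994


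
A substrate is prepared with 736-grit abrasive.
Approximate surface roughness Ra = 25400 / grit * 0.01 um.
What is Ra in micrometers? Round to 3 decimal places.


Ra = 25400 / 736 * 0.01 = 0.345 um

0.345


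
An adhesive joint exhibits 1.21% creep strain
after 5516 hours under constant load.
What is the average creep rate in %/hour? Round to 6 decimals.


Creep rate = strain / time
= 1.21 / 5516
= 0.000219 %/h

0.000219


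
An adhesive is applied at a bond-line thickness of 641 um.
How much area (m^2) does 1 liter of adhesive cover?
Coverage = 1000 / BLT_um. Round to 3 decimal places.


Coverage = 1000 / 641 = 1.560 m^2

1.560


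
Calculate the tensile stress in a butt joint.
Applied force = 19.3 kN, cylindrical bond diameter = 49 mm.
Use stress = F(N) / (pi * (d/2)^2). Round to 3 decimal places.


A = pi * 24.5^2 = 1885.7410 mm^2
sigma = 19300.0 / 1885.7410 = 10.235 MPa

10.235


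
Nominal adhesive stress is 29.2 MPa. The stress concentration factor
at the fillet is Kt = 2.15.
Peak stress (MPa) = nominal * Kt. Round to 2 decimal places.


Peak = 29.2 * 2.15 = 62.78 MPa

62.78


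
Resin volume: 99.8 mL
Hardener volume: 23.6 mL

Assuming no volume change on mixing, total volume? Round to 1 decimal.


V_total = 99.8 + 23.6 = 123.4 mL

123.4


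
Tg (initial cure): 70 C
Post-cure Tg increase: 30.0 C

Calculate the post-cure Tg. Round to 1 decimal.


Post-cure Tg = 70 + 30.0 = 100.0 C

100.0


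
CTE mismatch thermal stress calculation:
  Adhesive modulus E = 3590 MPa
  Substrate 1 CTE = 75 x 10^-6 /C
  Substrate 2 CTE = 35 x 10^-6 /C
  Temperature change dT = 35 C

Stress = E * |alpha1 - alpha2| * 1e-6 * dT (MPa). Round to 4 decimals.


delta_alpha = |75 - 35| = 40 x 10^-6/C
Stress = 3590 * 40e-6 * 35
= 5.0260 MPa

5.0260


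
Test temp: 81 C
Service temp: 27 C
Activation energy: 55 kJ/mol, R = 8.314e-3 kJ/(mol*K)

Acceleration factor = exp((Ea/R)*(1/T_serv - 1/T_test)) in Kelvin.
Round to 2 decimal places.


AF = exp((55/0.008314)*(1/300.15 - 1/354.15))
= 28.81

28.81


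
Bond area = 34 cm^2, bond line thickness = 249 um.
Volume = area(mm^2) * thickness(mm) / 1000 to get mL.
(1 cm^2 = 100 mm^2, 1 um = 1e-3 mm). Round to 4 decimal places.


area_mm2 = 34 * 100 = 3400
blt_mm = 249 * 1e-3 = 0.249
vol_mm3 = 3400 * 0.249 = 846.6
vol_mL = 846.6 / 1000 = 0.8466 mL

0.8466


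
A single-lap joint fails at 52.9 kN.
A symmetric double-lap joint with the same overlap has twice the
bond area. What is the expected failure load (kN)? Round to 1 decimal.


Double-lap load = 2 * 52.9 = 105.8 kN

105.8


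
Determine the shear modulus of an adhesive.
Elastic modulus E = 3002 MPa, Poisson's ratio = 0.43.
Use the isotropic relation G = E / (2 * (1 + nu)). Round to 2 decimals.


G = 3002 / (2*(1+0.43)) = 3002 / 2.86
= 1049.65 MPa

1049.65


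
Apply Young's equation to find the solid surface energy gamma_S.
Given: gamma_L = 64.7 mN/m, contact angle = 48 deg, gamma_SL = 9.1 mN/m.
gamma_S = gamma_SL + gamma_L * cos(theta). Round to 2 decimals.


theta_rad = 48 * pi/180 = 0.837758
gamma_S = 9.1 + 64.7 * cos(0.837758)
= 52.39 mN/m

52.39


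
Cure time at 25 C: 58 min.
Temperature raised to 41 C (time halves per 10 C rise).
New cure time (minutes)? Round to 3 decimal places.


Acceleration factor = 2^(16/10) = 3.0314
New time = 58 / 3.0314 = 19.133 min

19.133


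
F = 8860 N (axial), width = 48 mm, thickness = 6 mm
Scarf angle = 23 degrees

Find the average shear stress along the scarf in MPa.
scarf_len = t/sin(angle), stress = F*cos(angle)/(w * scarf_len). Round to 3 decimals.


scarf_len = 6/sin(23 deg) = 15.3558
cos(23 deg) = 0.920505
stress = 8860*0.920505/(48*15.3558) = 11.065 MPa

11.065


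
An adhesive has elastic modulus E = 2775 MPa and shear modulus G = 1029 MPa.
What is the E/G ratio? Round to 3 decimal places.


E/G = 2775 / 1029 = 2.697

2.697


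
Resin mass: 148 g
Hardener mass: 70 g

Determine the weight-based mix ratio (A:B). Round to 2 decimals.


Ratio = 148 / 70 = 2.11

2.11


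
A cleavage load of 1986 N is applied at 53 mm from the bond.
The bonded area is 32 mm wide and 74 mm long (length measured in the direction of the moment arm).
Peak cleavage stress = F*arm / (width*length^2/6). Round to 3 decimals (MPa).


Moment = 1986 * 53 = 105258 N*mm
Section modulus = 32 * 5476 / 6 = 175232 / 6 mm^3
Stress = 105258 / (175232 / 6) = 631548 / 175232
= 3.604 MPa

3.604


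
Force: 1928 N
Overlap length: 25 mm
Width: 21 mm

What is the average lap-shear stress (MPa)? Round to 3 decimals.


Average shear stress = F / (overlap * width)
= 1928 / (25 * 21)
= 3.672 MPa

3.672


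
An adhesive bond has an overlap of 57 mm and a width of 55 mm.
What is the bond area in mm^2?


Bond area = overlap * width
= 57 * 55
= 3135 mm^2

3135


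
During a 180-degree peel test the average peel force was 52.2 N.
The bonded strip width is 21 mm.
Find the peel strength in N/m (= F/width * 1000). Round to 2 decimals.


Peel strength = F/width * 1000
= 52.2 / 21 * 1000
= 2485.71 N/m

2485.71


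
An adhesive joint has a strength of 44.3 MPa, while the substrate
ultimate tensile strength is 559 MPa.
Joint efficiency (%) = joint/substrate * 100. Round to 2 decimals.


Efficiency = 44.3 / 559 * 100
= 7.92%

7.92


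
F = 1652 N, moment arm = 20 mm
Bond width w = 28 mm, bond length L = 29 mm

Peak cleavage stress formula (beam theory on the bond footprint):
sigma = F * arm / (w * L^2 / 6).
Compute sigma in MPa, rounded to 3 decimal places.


sigma = (1652 * 20) / (28 * 841 / 6)
= 33040 * 6 / 23548
= 198240 / 23548
= 8.419 MPa

8.419


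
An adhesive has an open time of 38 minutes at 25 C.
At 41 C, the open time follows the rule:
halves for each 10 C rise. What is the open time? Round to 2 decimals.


Factor = 2^((41-25)/10) = 3.0314
Open time = 38 / 3.0314 = 12.54 min

12.54


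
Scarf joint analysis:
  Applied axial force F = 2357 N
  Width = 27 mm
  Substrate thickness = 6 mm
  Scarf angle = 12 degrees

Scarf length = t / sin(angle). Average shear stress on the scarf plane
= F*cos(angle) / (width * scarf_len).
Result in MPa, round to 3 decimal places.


Scarf length = 6 / sin(12 deg) = 28.8584 mm
cos(12 deg) = 0.978148
Shear = 2357 * 0.978148 / (27 * 28.8584)
= 2.959 MPa

2.959


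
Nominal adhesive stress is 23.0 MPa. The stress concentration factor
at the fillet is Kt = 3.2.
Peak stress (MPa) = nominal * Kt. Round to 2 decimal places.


Peak = 23.0 * 3.2 = 73.60 MPa

73.60


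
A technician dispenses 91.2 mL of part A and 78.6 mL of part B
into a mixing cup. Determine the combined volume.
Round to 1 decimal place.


Combined volume = 91.2 + 78.6
= 169.8 mL

169.8


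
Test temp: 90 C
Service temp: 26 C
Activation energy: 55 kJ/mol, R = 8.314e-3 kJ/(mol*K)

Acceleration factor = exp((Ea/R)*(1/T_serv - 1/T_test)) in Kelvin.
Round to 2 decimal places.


AF = exp((55/0.008314)*(1/299.15 - 1/363.15))
= 49.27

49.27


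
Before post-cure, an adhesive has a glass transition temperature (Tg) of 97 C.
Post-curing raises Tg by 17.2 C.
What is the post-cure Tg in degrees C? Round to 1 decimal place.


Tg_post = Tg_base + delta_Tg
= 97 + 17.2
= 114.2 C

114.2


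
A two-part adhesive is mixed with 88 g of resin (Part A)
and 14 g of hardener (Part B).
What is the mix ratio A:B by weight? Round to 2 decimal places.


Mix ratio = mass_A / mass_B
= 88 / 14
= 6.29

6.29


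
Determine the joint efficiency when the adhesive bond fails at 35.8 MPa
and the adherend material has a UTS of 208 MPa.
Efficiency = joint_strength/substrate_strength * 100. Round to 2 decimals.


Joint efficiency = 35.8 / 208 * 100
= 17.21%

17.21


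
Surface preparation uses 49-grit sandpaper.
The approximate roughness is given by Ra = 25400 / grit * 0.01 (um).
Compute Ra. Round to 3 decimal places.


Ra = 25400 / 49 * 0.01
= 254 / 49
= 5.184 um

5.184


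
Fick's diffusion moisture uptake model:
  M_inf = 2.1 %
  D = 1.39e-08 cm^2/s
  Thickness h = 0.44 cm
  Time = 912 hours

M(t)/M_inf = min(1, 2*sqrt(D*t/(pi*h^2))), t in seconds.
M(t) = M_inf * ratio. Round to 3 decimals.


t_sec = 912 * 3600 = 3283200
ratio = 2*sqrt(1.39e-08*3283200/(pi*0.44^2))
= min(1, 0.547846)
= 0.547846
M(t) = 2.1 * 0.547846 = 1.150 %

1.150


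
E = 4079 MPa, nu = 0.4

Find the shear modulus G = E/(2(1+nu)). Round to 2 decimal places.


G = 4079 / (2 * 1.40)
= 1456.79 MPa

1456.79


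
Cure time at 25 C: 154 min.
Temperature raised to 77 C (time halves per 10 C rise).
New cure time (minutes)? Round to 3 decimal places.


Acceleration factor = 2^(52/10) = 36.7583
New time = 154 / 36.7583 = 4.190 min

4.190


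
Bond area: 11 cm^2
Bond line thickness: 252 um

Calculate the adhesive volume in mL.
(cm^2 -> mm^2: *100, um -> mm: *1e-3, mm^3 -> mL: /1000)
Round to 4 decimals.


V = 11*100 * 252*1e-3 / 1000
= 0.2772 mL

0.2772


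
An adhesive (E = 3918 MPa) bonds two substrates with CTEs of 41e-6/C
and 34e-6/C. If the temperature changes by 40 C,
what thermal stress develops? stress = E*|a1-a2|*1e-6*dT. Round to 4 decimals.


Stress = 3918 * |41 - 34| * 1e-6 * 40
= 1.0970 MPa

1.0970


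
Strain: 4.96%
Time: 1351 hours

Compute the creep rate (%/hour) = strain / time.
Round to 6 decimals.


Creep rate = 4.96 / 1351
= 0.003671 %/h

0.003671


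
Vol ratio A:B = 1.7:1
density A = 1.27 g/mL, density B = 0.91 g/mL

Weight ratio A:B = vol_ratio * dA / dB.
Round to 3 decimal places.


Weight ratio = 1.7 * 1.27 / 0.91
= 2.373

2.373


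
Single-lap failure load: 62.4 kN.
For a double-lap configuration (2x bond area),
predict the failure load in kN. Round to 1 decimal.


Failure load = 62.4 * 2 = 124.8 kN

124.8


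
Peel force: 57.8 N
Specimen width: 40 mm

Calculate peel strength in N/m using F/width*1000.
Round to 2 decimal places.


Peel strength = 57.8 / 40 * 1000 = 1445.00 N/m

1445.00


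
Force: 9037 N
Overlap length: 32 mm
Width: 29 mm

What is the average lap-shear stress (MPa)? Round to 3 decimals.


Average shear stress = F / (overlap * width)
= 9037 / (32 * 29)
= 9.738 MPa

9.738


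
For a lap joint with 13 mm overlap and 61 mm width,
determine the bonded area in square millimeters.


Area = 13 * 61 = 793 mm^2

793


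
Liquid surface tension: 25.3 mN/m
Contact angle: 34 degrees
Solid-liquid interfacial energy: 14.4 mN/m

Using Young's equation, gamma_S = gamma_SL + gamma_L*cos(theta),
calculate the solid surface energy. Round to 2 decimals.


gamma_S = 14.4 + 25.3 * cos(34)
= 35.37 mN/m

35.37


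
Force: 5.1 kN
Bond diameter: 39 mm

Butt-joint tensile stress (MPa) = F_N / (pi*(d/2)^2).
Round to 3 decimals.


F_N = 5.1 * 1000 = 5100.0 N
A = pi*(19.5)^2 = 1194.5906 mm^2
stress = 5100.0 / 1194.5906 = 4.269 MPa

4.269


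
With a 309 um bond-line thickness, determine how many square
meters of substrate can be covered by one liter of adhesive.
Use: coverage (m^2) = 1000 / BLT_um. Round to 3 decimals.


Coverage = 1000 / 309 = 3.236 m^2

3.236


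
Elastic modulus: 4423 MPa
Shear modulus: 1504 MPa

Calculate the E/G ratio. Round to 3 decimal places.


E / G = 4423 / 1504 = 2.941

2.941


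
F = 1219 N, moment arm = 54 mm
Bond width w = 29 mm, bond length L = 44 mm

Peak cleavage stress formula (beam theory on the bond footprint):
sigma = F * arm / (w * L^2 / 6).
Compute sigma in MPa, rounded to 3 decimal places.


sigma = (1219 * 54) / (29 * 1936 / 6)
= 65826 * 6 / 56144
= 394956 / 56144
= 7.035 MPa

7.035


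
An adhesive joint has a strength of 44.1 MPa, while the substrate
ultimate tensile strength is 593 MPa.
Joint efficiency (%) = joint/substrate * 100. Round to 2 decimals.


Efficiency = 44.1 / 593 * 100
= 7.44%

7.44


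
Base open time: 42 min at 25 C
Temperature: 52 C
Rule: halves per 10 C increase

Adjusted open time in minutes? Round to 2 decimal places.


Acceleration = 2^((52-25)/10) = 6.4980
Open time = 42 / 6.4980 = 6.46 min

6.46


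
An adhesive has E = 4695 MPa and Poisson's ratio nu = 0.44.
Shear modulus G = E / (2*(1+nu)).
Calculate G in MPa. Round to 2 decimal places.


G = 4695 / (2*(1+0.44))
= 4695 / 2.88
= 1630.21 MPa

1630.21


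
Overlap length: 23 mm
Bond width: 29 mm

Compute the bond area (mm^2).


Bond area = 23 * 29 = 667 mm^2

667


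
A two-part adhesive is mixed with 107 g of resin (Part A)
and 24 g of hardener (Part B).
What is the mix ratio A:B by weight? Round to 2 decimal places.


Mix ratio = mass_A / mass_B
= 107 / 24
= 4.46

4.46


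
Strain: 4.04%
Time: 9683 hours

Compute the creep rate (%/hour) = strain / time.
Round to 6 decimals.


Creep rate = 4.04 / 9683
= 0.000417 %/h

0.000417


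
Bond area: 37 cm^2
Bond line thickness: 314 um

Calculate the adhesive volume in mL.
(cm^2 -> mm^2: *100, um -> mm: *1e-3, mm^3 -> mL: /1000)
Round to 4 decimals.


V = 37*100 * 314*1e-3 / 1000
= 1.1618 mL

1.1618


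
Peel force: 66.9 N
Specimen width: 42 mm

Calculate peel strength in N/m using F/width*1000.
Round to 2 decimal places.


Peel strength = 66.9 / 42 * 1000 = 1592.86 N/m

1592.86


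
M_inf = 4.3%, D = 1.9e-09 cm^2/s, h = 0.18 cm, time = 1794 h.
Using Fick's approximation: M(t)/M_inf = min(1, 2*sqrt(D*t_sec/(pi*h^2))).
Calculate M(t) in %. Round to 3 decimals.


t = 6458400 s
ratio = min(1, 2*sqrt(1.9e-09*6458400/(pi*0.0324)))
= 0.694419
M(t) = 4.3 * 0.694419 = 2.986%

2.986


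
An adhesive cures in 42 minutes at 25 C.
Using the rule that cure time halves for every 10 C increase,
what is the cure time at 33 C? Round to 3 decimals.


Factor = 2^((33 - 25) / 10) = 1.7411
Cure time = 42 / 1.7411
= 24.123 minutes

24.123


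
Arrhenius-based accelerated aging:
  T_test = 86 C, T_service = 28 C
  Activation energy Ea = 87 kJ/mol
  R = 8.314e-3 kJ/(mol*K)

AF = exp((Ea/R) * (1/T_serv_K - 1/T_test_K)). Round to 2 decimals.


T_test_K = 359.15, T_serv_K = 301.15
AF = exp((87/8.314e-3) * (1/301.15 - 1/359.15))
= 273.55

273.55


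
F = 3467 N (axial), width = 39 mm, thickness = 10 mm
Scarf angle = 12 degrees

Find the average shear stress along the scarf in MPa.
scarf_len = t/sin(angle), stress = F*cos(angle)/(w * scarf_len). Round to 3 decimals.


scarf_len = 10/sin(12 deg) = 48.0973
cos(12 deg) = 0.978148
stress = 3467*0.978148/(39*48.0973) = 1.808 MPa

1.808


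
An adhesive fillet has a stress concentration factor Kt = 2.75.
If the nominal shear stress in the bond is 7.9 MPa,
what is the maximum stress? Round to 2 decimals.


Max stress = 7.9 * 2.75 = 21.73 MPa

21.73


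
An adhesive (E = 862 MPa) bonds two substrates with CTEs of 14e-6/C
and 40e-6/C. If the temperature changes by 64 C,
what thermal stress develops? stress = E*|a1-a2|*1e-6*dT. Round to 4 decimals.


Stress = 862 * |14 - 40| * 1e-6 * 64
= 1.4344 MPa

1.4344


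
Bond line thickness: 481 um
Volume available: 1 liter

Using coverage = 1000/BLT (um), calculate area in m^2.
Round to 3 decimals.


1 L = 1e6 mm^3, thickness = 481 um = 0.481 mm
Area = 1e6 / 0.481 mm^2 = (1e6 / 0.481) / 1e6 m^2 = 1000 / 481 m^2
= 2.079 m^2

2.079


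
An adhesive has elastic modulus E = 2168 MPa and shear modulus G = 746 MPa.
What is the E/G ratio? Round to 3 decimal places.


E/G = 2168 / 746 = 2.906

2.906


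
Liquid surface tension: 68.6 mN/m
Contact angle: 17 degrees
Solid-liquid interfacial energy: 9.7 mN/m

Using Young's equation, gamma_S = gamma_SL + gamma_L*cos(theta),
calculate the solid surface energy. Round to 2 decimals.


gamma_S = 9.7 + 68.6 * cos(17)
= 75.30 mN/m

75.30


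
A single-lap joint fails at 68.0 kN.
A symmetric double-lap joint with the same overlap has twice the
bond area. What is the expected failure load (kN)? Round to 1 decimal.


Double-lap load = 2 * 68.0 = 136.0 kN

136.0


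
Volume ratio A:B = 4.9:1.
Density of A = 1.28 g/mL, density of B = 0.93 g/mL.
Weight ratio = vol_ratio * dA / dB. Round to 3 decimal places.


Wt ratio = 4.9 * 1.28 / 0.93
= 6.744

6.744


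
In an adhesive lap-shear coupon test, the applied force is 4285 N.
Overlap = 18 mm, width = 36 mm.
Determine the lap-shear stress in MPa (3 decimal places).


stress = F / (overlap * width)
= 4285 / (18 * 36)
= 6.613 MPa

6.613


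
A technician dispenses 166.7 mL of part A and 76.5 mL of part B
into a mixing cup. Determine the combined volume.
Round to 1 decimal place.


Combined volume = 166.7 + 76.5
= 243.2 mL

243.2


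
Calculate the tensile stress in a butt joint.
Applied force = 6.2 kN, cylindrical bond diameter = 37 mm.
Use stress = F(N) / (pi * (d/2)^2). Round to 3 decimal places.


A = pi * 18.5^2 = 1075.2101 mm^2
sigma = 6200.0 / 1075.2101 = 5.766 MPa

5.766


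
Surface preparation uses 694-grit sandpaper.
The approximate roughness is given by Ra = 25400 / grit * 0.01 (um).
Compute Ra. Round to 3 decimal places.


Ra = 25400 / 694 * 0.01
= 254 / 694
= 0.366 um

0.366


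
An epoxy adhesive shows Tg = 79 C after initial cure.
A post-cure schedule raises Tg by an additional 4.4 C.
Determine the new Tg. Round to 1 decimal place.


New Tg = 79 + 4.4
= 83.4 C

83.4


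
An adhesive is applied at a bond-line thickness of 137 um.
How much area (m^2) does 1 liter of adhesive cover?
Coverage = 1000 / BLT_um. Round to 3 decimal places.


Coverage = 1000 / 137 = 7.299 m^2

7.299


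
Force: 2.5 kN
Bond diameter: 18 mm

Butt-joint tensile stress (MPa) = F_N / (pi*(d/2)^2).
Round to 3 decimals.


F_N = 2.5 * 1000 = 2500.0 N
A = pi*(9.0)^2 = 254.4690 mm^2
stress = 2500.0 / 254.4690 = 9.824 MPa

9.824


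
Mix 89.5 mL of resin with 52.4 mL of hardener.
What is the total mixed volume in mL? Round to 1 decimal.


Total = 89.5 + 52.4 = 141.9 mL

141.9


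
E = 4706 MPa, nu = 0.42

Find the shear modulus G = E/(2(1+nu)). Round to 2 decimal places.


G = 4706 / (2 * 1.42)
= 1657.04 MPa

1657.04


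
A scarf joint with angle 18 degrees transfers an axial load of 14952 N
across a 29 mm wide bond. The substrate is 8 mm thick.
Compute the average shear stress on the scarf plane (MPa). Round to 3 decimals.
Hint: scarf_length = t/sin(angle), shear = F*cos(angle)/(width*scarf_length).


scarf_length = 8 / sin(18 deg) = 25.8885 mm
cos(18 deg) = 0.951057
shear stress = 14952 * 0.951057 / (29 * 25.8885)
= 18.941 MPa

18.941


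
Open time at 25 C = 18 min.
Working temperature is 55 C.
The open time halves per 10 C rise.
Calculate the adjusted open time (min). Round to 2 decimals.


factor = 2^((55 - 25) / 10) = 8.0000
ot = 18 / 8.0000 = 2.25 min

2.25


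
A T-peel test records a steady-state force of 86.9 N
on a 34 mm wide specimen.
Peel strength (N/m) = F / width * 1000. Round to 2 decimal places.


Peel strength = 86.9 / 34 * 1000
= 2555.88 N/m

2555.88


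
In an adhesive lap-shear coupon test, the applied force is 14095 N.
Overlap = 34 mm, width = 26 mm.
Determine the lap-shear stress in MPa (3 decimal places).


stress = F / (overlap * width)
= 14095 / (34 * 26)
= 15.945 MPa

15.945


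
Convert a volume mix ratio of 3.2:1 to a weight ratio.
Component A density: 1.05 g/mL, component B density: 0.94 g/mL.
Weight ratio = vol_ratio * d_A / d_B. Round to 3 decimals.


= 3.2 * 1.05 / 0.94 = 3.574

3.574


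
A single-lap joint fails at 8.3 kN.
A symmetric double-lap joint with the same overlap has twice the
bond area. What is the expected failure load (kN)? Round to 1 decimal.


Double-lap load = 2 * 8.3 = 16.6 kN

16.6


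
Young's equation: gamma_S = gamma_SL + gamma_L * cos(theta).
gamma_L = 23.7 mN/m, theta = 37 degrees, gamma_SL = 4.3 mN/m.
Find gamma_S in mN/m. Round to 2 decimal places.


cos(37 deg) = 0.798636
gamma_S = 4.3 + 23.7 * 0.798636
= 23.23 mN/m

23.23


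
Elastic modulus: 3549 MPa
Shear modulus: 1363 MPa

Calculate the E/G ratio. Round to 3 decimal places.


E / G = 3549 / 1363 = 2.604

2.604


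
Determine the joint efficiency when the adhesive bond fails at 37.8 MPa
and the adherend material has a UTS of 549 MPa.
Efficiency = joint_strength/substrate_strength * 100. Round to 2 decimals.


Joint efficiency = 37.8 / 549 * 100
= 6.89%

6.89


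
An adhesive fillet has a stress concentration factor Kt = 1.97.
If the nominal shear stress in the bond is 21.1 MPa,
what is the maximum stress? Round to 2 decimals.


Max stress = 21.1 * 1.97 = 41.57 MPa

41.57


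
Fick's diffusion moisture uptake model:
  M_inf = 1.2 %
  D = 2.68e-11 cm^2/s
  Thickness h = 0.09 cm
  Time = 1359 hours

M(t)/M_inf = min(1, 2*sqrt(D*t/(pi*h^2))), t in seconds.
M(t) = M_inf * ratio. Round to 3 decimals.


t_sec = 1359 * 3600 = 4892400
ratio = 2*sqrt(2.68e-11*4892400/(pi*0.09^2))
= min(1, 0.143562)
= 0.143562
M(t) = 1.2 * 0.143562 = 0.172 %

0.172


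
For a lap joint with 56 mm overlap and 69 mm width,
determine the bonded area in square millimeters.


Area = 56 * 69 = 3864 mm^2

3864


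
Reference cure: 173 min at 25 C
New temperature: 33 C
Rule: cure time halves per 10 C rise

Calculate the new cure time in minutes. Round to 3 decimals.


factor = 2^((33-25)/10) = 1.7411
t_new = 173 / 1.7411 = 99.362 min

99.362


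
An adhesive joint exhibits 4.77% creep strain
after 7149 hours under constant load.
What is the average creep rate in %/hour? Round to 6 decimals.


Creep rate = strain / time
= 4.77 / 7149
= 0.000667 %/h

0.000667


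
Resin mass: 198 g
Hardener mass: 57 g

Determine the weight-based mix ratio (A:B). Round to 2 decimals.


Ratio = 198 / 57 = 3.47

3.47


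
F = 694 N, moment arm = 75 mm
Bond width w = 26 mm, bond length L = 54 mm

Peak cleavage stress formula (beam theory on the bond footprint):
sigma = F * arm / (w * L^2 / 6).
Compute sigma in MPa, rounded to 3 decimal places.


sigma = (694 * 75) / (26 * 2916 / 6)
= 52050 * 6 / 75816
= 312300 / 75816
= 4.119 MPa

4.119


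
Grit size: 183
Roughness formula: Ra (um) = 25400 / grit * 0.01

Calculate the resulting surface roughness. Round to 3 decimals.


Ra = 25400 / 183 * 0.01
= 1.388 um

1.388


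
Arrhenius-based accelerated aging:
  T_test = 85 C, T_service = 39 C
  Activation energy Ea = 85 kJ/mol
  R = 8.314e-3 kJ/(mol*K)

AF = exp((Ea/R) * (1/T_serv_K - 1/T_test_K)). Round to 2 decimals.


T_test_K = 358.15, T_serv_K = 312.15
AF = exp((85/8.314e-3) * (1/312.15 - 1/358.15))
= 67.13

67.13


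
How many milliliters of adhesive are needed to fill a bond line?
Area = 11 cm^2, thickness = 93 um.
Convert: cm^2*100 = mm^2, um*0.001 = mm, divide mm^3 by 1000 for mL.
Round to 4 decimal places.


= (11 * 100) * (93 * 0.001) / 1000
= 0.1023 mL

0.1023


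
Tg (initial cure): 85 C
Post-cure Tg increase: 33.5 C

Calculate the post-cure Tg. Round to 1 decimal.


Post-cure Tg = 85 + 33.5 = 118.5 C

118.5


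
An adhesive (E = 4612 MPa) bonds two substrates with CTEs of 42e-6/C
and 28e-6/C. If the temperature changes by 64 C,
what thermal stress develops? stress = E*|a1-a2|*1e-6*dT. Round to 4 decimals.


Stress = 4612 * |42 - 28| * 1e-6 * 64
= 4.1324 MPa

4.1324


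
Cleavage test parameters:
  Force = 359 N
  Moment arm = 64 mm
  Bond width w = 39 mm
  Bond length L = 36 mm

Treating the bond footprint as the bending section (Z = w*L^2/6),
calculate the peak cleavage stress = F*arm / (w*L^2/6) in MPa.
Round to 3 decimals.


M = 359 * 64 = 22976 N*mm
Z = 39 * 36^2 / 6 = 50544 / 6 mm^3
sigma = M / Z = 6 * 22976 / 50544 = 137856 / 50544
= 2.727 MPa

2.727


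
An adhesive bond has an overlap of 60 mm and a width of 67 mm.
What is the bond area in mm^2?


Bond area = overlap * width
= 60 * 67
= 4020 mm^2

4020


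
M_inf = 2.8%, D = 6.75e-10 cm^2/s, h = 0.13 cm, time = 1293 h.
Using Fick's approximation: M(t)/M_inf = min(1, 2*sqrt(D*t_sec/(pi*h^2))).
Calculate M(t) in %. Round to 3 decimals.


t = 4654800 s
ratio = min(1, 2*sqrt(6.75e-10*4654800/(pi*0.0169)))
= 0.486535
M(t) = 2.8 * 0.486535 = 1.362%

1.362


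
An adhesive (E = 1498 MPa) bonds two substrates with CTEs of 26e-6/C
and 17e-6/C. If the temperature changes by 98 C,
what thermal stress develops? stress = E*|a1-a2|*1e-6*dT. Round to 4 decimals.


Stress = 1498 * |26 - 17| * 1e-6 * 98
= 1.3212 MPa

1.3212


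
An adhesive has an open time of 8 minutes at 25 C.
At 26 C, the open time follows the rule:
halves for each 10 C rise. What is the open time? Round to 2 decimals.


Factor = 2^((26-25)/10) = 1.0718
Open time = 8 / 1.0718 = 7.46 min

7.46


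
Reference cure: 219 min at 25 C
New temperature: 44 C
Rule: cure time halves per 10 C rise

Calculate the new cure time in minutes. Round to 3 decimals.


factor = 2^((44-25)/10) = 3.7321
t_new = 219 / 3.7321 = 58.680 min

58.680


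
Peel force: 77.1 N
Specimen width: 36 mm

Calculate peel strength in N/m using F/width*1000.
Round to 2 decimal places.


Peel strength = 77.1 / 36 * 1000 = 2141.67 N/m

2141.67


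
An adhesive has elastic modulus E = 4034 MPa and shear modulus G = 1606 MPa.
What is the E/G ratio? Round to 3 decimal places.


E/G = 4034 / 1606 = 2.512

2.512


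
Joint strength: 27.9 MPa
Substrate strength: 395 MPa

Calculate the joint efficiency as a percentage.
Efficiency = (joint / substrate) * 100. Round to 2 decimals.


Efficiency = (27.9 / 395) * 100 = 7.06%

7.06


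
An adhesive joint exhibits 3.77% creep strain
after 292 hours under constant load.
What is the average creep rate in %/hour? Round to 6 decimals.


Creep rate = strain / time
= 3.77 / 292
= 0.012911 %/h

0.012911


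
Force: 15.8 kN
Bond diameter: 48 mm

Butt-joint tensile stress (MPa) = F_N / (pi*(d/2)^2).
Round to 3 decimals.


F_N = 15.8 * 1000 = 15800.0 N
A = pi*(24.0)^2 = 1809.5574 mm^2
stress = 15800.0 / 1809.5574 = 8.731 MPa

8.731


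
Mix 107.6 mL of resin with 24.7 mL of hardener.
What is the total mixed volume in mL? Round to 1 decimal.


Total = 107.6 + 24.7 = 132.3 mL

132.3


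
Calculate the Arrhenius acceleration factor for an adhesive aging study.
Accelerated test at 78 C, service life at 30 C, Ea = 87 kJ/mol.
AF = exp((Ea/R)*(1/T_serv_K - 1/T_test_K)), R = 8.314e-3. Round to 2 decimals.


T_test = 351.15 K, T_serv = 303.15 K
Ea/R = 87 / 0.008314 = 10464.28
AF = exp(10464.28 * (1/303.15 - 1/351.15))
= 112.00

112.00


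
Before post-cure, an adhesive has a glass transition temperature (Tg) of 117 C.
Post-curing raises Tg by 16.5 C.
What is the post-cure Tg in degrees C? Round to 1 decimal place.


Tg_post = Tg_base + delta_Tg
= 117 + 16.5
= 133.5 C

133.5


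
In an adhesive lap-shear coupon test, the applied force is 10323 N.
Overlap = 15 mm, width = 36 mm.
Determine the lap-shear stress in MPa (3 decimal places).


stress = F / (overlap * width)
= 10323 / (15 * 36)
= 19.117 MPa

19.117
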